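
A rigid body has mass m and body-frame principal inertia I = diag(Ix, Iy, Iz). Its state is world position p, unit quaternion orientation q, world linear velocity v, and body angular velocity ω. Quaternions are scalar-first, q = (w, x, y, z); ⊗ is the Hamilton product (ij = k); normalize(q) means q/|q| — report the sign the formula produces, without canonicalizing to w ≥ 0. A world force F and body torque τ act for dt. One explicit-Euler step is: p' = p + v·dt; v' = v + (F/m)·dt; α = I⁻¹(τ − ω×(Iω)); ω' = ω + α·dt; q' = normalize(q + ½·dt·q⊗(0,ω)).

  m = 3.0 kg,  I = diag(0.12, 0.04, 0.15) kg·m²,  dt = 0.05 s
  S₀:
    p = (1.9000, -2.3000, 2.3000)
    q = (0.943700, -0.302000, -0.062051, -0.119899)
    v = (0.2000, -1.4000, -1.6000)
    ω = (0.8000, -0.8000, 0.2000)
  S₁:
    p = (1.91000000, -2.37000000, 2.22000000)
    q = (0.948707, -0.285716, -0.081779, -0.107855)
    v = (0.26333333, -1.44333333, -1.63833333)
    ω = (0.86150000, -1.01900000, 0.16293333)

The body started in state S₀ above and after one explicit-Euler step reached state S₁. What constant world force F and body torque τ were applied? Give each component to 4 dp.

Δω = ω₁−ω₀ = (0.06150000, -0.21900000, -0.03706667)
I·α + gyro = (0.1300, -0.1800, -0.0600)
Δv = v₁−v₀ = (0.06333333, -0.04333333, -0.03833333)
F = m·Δv/dt = (3.8000, -2.6000, -2.3000)

F = (3.8000, -2.6000, -2.3000)
τ = (0.1300, -0.1800, -0.0600)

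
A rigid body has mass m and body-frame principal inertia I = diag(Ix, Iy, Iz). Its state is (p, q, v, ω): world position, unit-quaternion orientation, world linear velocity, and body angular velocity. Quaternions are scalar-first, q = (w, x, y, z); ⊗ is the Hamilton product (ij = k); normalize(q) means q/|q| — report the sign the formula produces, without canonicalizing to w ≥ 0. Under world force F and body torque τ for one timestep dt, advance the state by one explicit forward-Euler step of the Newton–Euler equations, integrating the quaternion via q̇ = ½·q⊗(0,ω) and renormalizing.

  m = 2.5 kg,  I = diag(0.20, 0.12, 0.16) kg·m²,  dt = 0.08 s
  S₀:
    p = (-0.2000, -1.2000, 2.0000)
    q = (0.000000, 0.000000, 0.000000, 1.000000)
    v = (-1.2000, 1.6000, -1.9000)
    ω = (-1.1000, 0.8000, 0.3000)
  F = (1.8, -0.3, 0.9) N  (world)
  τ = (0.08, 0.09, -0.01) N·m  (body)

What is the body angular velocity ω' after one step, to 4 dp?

ω' = (-1.0718, 0.8688, 0.2598)

angular accel α = (0.3520, 0.8600, -0.5025)
ω' = ω + α·dt = (-1.0718, 0.8688, 0.2598)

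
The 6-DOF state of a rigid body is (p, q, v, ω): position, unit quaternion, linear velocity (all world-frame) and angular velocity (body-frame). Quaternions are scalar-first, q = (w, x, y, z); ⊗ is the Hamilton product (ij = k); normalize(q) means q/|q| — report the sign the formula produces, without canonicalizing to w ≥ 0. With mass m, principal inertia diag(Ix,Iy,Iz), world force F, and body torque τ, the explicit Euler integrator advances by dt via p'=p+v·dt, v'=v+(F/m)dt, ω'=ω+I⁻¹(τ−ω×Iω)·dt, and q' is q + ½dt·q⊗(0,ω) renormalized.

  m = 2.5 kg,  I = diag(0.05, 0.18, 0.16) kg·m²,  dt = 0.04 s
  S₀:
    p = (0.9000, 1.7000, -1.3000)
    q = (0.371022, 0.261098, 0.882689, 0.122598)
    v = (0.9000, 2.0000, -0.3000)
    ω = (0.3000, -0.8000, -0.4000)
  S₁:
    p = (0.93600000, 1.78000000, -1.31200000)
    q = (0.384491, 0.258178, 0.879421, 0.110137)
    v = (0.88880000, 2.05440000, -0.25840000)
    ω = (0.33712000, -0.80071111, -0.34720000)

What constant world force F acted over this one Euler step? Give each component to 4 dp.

F = (-0.7000, 3.4000, 2.6000)

v₁ − v₀ = (-0.01120000, 0.05440000, 0.04160000)
m·(v₁−v₀)/dt = (-0.7000, 3.4000, 2.6000)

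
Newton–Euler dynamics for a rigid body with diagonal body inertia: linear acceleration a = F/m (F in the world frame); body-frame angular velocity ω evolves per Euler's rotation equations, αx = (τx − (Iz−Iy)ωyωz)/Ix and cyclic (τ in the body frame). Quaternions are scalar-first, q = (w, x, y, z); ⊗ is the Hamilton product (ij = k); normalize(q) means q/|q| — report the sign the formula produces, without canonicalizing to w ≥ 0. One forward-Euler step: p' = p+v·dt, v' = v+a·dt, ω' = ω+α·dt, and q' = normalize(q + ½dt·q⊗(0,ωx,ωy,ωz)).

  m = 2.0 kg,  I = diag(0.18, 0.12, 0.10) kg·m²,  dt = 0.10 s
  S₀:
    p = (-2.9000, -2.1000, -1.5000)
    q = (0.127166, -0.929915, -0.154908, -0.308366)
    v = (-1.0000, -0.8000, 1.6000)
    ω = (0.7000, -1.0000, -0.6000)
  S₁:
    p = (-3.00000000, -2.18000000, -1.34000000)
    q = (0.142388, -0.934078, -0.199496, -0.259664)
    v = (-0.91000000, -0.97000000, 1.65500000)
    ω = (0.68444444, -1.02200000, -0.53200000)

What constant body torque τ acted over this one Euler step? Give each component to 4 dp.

Δω = ω₁−ω₀ = (-0.01555556, -0.02200000, 0.06800000)
applied torque τ = (-0.0400, -0.0600, 0.1100)

τ = (-0.0400, -0.0600, 0.1100)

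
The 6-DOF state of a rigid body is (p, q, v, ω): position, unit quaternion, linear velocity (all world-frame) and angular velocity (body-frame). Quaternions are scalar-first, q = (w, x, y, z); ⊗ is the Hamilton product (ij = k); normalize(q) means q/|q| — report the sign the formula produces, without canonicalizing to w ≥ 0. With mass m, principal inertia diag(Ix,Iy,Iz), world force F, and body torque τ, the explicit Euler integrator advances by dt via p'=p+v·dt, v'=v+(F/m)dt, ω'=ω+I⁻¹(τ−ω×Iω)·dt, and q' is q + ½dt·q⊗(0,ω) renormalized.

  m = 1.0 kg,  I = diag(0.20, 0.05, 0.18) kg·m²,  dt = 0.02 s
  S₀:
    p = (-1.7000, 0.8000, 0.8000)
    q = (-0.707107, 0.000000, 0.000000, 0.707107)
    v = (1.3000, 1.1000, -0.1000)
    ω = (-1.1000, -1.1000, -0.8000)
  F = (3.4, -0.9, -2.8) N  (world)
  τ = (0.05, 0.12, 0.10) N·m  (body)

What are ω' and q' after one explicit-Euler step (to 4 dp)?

precession coupling ω×(Iω) = (0.1144, 0.0176, -0.1815)
angular accel α = (-0.3220, 2.0480, 1.5639)
ω + α·dt = (-1.1064, -1.0590, -0.7687)
Hamilton product q⊗(0,ω) = (0.5656856, 1.5556354, 0.0000000, 0.5656856)
q + ½dt·q⊗(0,ω), renormalized = (-0.7013, 0.0156, 0.0000, 0.7127)

ω' = (-1.1064, -1.0590, -0.7687)
q' = (-0.7013, 0.0156, 0.0000, 0.7127)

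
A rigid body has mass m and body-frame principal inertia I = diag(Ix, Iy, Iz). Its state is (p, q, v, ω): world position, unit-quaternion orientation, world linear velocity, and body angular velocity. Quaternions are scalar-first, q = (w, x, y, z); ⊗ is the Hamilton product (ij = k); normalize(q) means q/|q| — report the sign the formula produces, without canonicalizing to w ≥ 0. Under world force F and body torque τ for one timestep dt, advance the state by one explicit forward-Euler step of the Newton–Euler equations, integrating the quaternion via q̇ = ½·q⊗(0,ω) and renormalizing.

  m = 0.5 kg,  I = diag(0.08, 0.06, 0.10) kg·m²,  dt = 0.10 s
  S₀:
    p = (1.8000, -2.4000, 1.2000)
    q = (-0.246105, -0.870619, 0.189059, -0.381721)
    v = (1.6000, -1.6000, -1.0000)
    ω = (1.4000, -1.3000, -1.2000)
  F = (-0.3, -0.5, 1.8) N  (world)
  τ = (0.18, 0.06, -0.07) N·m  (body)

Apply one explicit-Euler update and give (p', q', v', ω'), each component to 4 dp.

p' = (1.9600, -2.5600, 1.1000)
q' = (-0.1945, -0.9182, 0.1253, -0.3216)
v' = (1.5400, -1.7000, -0.6400)
ω' = (1.5470, -1.2560, -1.3064)

angular accel α = (1.4700, 0.4400, -1.0640)
ω' = ω + α·dt = (1.5470, -1.2560, -1.3064)
q⊗(0,ω) = (1.0065781, -1.0676551, -1.2592157, 1.1624481)
q' = normalize(q + ½dt·q⊗(0,ω)) = (-0.1945, -0.9182, 0.1253, -0.3216)
a = (-0.6000, -1.0000, 3.6000)
p' = p + v·dt = (1.9600, -2.5600, 1.1000)
v + (F/m)dt = (1.5400, -1.7000, -0.6400)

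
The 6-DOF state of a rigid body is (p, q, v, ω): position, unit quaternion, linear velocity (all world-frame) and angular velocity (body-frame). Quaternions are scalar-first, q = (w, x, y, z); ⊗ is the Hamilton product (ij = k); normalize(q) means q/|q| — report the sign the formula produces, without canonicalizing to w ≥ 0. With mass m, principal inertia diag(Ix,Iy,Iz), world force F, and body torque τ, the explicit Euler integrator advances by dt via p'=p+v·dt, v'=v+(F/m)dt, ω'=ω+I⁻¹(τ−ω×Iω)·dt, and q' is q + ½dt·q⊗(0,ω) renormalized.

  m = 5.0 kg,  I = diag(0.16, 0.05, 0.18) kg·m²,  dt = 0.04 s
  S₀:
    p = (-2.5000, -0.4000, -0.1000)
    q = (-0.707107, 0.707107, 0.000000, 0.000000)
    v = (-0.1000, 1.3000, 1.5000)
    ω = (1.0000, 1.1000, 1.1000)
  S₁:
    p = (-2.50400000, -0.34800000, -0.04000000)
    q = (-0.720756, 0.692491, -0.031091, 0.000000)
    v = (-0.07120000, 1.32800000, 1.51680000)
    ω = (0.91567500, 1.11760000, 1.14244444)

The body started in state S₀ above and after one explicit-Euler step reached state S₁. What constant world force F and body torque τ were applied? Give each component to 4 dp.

v₁ − v₀ = (0.02880000, 0.02800000, 0.01680000)
F = m·Δv/dt = (3.6000, 3.5000, 2.1000)
ω₁ − ω₀ = (-0.08432500, 0.01760000, 0.04244444)
τ = I·(Δω/dt) + ω₀×(Iω₀) = (-0.1800, 0.0000, 0.0700)

F = (3.6000, 3.5000, 2.1000)
τ = (-0.1800, 0.0000, 0.0700)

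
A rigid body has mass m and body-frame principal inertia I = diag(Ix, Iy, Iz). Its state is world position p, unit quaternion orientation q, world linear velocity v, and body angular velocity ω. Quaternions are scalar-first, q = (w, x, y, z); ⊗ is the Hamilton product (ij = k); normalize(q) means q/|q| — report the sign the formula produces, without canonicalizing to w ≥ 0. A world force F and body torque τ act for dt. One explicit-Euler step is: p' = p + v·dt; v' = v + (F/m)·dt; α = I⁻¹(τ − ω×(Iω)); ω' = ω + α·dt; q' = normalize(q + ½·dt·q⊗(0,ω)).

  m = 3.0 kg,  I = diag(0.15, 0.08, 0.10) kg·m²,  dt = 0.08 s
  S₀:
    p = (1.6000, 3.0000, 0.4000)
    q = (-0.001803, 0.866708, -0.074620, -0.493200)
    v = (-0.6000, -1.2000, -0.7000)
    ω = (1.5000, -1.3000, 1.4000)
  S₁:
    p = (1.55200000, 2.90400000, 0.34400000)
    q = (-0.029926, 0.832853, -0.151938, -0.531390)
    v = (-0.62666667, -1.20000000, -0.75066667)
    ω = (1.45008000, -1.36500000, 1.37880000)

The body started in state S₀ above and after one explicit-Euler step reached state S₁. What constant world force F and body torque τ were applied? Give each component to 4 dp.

velocity change Δv = (-0.02666667, 0.00000000, -0.05066667)
F = m·Δv/dt = (-1.0000, 0.0000, -1.9000)
rate change Δω = (-0.04992000, -0.06500000, -0.02120000)
τ = I·(Δω/dt) + ω₀×(Iω₀) = (-0.1300, 0.0400, 0.1100)

F = (-1.0000, 0.0000, -1.9000)
τ = (-0.1300, 0.0400, 0.1100)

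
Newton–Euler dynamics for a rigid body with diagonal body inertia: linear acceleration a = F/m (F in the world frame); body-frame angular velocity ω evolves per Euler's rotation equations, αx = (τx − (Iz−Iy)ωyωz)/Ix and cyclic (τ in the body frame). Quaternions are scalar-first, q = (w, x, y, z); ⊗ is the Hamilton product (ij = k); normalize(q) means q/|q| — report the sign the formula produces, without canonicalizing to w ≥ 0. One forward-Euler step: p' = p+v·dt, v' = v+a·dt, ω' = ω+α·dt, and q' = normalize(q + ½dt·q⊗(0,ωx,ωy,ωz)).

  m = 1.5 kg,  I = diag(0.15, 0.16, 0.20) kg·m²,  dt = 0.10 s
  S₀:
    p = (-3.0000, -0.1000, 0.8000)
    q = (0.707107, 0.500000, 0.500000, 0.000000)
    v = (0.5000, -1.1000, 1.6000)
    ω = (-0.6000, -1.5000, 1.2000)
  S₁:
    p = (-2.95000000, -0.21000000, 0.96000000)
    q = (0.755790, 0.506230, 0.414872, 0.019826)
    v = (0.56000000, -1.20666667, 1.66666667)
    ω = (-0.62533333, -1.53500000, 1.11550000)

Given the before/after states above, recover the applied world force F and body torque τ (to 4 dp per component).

F = (0.9000, -1.6000, 1.0000)
τ = (-0.1100, -0.0200, -0.1600)

ω₁ − ω₀ = (-0.02533333, -0.03500000, -0.08450000)
gyro term ω₀×Iω₀ = (-0.0720, 0.0360, 0.0090)
I·α + gyro = (-0.1100, -0.0200, -0.1600)
v₁ − v₀ = (0.06000000, -0.10666667, 0.06666667)
F = m·Δv/dt = (0.9000, -1.6000, 1.0000)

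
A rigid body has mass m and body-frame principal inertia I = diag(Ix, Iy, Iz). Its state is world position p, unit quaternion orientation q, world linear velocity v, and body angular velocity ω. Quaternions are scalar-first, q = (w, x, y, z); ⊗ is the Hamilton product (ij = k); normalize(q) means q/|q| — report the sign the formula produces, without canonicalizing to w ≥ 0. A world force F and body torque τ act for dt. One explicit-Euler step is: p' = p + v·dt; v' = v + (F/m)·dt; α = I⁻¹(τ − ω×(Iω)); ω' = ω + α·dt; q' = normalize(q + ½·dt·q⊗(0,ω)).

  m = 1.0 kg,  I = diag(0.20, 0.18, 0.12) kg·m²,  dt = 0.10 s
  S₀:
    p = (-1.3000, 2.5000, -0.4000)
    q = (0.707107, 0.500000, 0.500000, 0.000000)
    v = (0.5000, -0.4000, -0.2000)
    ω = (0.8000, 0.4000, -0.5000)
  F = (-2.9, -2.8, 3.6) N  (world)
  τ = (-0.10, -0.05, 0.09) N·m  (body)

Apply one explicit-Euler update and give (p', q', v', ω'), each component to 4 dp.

angular accel α = (-0.5600, -0.1000, 0.8033)
new body rate ω' = (0.7440, 0.3900, -0.4197)
q⊗(0,ω) = (-0.6000000, 0.3156856, 0.5328428, -0.5535535)
updated quaternion q' = (0.6762, 0.5151, 0.5260, -0.0276)
a = (-2.9000, -2.8000, 3.6000)
p' = p + v·dt = (-1.2500, 2.4600, -0.4200)
v' = v + a·dt = (0.2100, -0.6800, 0.1600)

p' = (-1.2500, 2.4600, -0.4200)
q' = (0.6762, 0.5151, 0.5260, -0.0276)
v' = (0.2100, -0.6800, 0.1600)
ω' = (0.7440, 0.3900, -0.4197)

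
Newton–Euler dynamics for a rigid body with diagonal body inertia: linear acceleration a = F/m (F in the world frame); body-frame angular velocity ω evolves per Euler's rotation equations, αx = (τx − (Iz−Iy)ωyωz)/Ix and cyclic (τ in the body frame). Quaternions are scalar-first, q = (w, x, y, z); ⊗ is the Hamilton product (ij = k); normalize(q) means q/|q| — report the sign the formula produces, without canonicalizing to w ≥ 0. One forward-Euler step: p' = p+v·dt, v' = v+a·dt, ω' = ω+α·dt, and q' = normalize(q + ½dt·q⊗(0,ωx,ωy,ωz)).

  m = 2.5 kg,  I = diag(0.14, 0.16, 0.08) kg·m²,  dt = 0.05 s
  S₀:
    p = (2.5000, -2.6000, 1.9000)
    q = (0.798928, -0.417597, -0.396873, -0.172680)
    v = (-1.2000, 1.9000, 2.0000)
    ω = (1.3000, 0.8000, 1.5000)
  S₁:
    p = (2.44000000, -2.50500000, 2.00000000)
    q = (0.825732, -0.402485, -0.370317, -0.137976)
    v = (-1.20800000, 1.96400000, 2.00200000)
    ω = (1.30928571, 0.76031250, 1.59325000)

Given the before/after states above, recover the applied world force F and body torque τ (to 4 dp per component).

velocity change Δv = (-0.00800000, 0.06400000, 0.00200000)
m·(v₁−v₀)/dt = (-0.4000, 3.2000, 0.1000)
ω₁ − ω₀ = (0.00928571, -0.03968750, 0.09325000)
τ = I·(Δω/dt) + ω₀×(Iω₀) = (-0.0700, -0.0100, 0.1700)

F = (-0.4000, 3.2000, 0.1000)
τ = (-0.0700, -0.0100, 0.1700)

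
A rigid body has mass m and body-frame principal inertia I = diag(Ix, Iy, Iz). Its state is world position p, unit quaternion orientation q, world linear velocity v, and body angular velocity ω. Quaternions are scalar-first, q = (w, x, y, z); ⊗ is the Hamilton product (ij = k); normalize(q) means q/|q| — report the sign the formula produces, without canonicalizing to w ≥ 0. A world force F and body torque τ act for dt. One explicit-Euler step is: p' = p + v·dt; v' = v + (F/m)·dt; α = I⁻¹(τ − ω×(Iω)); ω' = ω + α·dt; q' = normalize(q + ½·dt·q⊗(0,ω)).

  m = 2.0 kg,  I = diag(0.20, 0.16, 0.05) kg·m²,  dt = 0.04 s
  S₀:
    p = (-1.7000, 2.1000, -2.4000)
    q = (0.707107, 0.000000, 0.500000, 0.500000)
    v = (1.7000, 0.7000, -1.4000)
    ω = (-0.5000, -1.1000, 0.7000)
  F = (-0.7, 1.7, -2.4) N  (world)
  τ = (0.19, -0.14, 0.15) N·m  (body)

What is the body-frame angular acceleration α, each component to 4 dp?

gyro term ω×Iω = (0.0847, -0.0525, -0.0220)
angular accel α = (0.5265, -0.5469, 3.4400)

α = (0.5265, -0.5469, 3.4400)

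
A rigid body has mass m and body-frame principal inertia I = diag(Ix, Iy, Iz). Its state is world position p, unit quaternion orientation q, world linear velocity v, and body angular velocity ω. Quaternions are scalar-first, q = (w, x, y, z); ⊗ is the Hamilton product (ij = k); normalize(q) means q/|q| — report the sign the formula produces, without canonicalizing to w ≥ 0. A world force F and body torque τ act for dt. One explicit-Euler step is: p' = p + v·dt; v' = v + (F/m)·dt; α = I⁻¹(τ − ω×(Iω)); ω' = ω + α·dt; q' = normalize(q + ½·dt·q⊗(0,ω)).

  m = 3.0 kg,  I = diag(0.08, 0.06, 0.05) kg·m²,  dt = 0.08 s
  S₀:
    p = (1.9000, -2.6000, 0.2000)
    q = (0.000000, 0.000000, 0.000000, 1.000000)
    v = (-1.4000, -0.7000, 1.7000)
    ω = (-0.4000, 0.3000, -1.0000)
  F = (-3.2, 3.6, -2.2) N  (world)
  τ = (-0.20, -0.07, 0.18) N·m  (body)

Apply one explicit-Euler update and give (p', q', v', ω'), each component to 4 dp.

p' = (1.7880, -2.6560, 0.3360)
q' = (0.0400, -0.0120, -0.0160, 0.9990)
v' = (-1.4853, -0.6040, 1.6413)
ω' = (-0.6030, 0.1907, -0.7158)

p + v·dt = (1.7880, -2.6560, 0.3360)
v + (F/m)dt = (-1.4853, -0.6040, 1.6413)
(τ − ω×Iω)/I = (-2.5375, -1.3667, 3.5520)
ω' = ω + α·dt = (-0.6030, 0.1907, -0.7158)
2q̇ = q⊗(0,ω) = (1.0000000, -0.3000000, -0.4000000, 0.0000000)
updated quaternion q' = (0.0400, -0.0120, -0.0160, 0.9990)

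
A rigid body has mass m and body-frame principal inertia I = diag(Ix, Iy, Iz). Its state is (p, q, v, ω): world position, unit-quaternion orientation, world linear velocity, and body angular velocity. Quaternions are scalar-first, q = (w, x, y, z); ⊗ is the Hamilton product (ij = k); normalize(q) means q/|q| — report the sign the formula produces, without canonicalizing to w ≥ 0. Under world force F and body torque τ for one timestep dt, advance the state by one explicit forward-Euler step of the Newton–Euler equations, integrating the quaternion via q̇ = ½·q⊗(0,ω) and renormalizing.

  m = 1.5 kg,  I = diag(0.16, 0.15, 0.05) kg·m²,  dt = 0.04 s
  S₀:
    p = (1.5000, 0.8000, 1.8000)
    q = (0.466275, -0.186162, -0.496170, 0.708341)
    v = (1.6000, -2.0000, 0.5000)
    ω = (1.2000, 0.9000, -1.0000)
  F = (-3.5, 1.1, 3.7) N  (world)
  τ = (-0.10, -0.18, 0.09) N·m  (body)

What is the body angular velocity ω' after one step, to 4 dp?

ω' = (1.1525, 0.8872, -0.9194)

gyro term ω×Iω = (0.0900, -0.1320, -0.0108)
(τ − ω×Iω)/I = (-1.1875, -0.3200, 2.0160)
ω + α·dt = (1.1525, 0.8872, -0.9194)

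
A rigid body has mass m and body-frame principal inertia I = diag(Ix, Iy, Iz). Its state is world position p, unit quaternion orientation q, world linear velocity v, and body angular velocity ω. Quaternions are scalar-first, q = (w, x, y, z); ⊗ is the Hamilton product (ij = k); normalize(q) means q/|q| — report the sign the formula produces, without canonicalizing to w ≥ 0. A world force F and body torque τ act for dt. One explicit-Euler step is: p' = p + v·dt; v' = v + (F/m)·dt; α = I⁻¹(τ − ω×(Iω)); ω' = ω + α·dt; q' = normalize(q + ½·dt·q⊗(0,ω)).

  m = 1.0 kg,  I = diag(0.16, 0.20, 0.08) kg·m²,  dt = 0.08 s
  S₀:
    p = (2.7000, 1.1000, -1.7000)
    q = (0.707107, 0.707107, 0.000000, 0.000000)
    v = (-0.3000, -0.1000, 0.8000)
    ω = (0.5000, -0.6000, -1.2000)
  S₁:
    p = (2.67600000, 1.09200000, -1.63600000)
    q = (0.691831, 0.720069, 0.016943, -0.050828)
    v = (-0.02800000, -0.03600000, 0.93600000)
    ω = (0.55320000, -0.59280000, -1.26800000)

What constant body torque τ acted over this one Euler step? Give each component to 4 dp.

ω₁ − ω₀ = (0.05320000, 0.00720000, -0.06800000)
τ = I·(Δω/dt) + ω₀×(Iω₀) = (0.0200, -0.0300, -0.0800)

τ = (0.0200, -0.0300, -0.0800)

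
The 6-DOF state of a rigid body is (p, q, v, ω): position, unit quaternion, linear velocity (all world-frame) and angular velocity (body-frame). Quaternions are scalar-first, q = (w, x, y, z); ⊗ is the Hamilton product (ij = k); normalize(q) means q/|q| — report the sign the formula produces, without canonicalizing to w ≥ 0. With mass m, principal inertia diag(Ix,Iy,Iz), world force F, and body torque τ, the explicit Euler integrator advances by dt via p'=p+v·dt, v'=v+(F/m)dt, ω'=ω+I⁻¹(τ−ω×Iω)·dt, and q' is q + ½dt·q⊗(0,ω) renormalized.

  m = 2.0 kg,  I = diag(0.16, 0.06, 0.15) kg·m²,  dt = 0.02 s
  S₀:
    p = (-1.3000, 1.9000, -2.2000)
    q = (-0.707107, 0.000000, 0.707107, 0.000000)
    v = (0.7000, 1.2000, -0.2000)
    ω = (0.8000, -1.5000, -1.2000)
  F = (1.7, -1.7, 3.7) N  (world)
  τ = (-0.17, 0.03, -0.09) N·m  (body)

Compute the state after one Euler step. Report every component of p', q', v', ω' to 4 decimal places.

p' = (-1.2860, 1.9240, -2.2040)
q' = (-0.6963, -0.0141, 0.7176, 0.0028)
v' = (0.7170, 1.1830, -0.1630)
ω' = (0.7585, -1.4868, -1.2280)

new position p' = (-1.2860, 1.9240, -2.2040)
v' = v + a·dt = (0.7170, 1.1830, -0.1630)
gyro term ω×Iω = (0.1620, -0.0096, 0.1200)
(τ − ω×Iω)/I = (-2.0750, 0.6600, -1.4000)
ω' = ω + α·dt = (0.7585, -1.4868, -1.2280)
q⊗(0,ω) = (1.0606605, -1.4142140, 1.0606605, 0.2828428)
updated quaternion q' = (-0.6963, -0.0141, 0.7176, 0.0028)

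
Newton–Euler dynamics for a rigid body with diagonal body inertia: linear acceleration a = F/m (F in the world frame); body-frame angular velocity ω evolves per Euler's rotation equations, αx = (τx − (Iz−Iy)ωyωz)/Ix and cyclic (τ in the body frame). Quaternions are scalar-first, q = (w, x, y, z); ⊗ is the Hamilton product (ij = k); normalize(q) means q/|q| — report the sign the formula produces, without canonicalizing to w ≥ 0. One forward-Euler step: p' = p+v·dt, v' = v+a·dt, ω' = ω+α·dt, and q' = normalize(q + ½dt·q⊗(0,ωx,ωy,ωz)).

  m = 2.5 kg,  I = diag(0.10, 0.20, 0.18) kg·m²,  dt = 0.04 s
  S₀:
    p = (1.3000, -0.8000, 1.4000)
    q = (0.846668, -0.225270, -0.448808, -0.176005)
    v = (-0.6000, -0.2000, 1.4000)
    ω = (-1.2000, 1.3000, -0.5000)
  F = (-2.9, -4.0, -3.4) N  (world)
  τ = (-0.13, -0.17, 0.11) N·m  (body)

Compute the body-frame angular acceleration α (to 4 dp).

α = (-1.4300, -0.6100, 1.4778)

precession coupling ω×(Iω) = (0.0130, -0.0480, -0.1560)
α = I⁻¹(τ − ω×Iω) = (-1.4300, -0.6100, 1.4778)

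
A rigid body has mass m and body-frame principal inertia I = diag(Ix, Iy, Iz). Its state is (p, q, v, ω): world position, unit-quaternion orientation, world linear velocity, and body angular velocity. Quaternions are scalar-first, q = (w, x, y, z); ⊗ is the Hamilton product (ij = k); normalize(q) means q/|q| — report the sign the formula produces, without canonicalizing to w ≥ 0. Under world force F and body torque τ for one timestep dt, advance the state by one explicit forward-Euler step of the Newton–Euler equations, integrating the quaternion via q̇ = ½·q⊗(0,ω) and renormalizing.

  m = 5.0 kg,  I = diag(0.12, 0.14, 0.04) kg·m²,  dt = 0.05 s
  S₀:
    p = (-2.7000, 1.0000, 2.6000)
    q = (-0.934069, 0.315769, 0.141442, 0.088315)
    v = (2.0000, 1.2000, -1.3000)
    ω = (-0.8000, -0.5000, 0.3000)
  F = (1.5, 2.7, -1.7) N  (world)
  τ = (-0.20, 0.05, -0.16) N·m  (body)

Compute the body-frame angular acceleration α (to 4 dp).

ω×(Iω) gyroscopic = (0.0150, -0.0192, 0.0080)
α = I⁻¹(τ − ω×Iω) = (-1.7917, 0.4943, -4.2000)

α = (-1.7917, 0.4943, -4.2000)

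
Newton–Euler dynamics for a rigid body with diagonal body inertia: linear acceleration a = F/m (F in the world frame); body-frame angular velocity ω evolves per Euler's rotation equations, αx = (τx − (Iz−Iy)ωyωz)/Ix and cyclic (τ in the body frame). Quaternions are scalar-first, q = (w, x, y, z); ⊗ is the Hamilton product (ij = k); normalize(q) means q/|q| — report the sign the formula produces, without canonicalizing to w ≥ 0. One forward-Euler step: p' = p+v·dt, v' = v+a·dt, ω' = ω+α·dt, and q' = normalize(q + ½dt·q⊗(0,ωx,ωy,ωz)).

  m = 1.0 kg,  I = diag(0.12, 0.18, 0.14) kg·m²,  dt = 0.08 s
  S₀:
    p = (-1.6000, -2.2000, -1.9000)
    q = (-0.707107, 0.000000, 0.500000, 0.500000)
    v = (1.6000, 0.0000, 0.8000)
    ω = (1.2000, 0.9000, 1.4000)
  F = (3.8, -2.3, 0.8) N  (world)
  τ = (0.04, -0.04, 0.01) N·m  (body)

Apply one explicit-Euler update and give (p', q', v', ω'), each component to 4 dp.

gyro term ω×Iω = (-0.0504, -0.0336, 0.0648)
(τ − ω×Iω)/I = (0.7533, -0.0356, -0.3914)
ω + α·dt = (1.2603, 0.8972, 1.3687)
2q̇ = q⊗(0,ω) = (-1.1500000, -0.5985284, -0.0363963, -1.5899498)
updated quaternion q' = (-0.7506, -0.0239, 0.4969, 0.4349)
p' = p + v·dt = (-1.4720, -2.2000, -1.8360)
v' = v + a·dt = (1.9040, -0.1840, 0.8640)

p' = (-1.4720, -2.2000, -1.8360)
q' = (-0.7506, -0.0239, 0.4969, 0.4349)
v' = (1.9040, -0.1840, 0.8640)
ω' = (1.2603, 0.8972, 1.3687)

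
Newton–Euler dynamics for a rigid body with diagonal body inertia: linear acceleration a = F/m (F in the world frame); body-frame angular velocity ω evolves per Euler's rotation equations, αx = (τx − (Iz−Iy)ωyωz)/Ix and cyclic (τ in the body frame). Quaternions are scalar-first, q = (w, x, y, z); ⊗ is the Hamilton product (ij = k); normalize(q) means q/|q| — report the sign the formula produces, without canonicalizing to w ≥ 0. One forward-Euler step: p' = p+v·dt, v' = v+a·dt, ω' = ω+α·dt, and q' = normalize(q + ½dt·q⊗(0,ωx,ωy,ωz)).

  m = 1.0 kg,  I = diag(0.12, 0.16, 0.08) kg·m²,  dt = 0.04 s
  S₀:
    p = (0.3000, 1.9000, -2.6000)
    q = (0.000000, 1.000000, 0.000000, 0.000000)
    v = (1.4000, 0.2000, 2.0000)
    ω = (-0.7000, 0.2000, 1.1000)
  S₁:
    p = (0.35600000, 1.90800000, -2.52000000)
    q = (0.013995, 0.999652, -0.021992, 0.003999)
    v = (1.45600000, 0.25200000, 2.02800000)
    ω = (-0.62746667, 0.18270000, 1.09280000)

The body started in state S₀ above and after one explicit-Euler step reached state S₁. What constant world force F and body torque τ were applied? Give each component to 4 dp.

F = (1.4000, 1.3000, 0.7000)
τ = (0.2000, -0.1000, -0.0200)

ω₁ − ω₀ = (0.07253333, -0.01730000, -0.00720000)
applied torque τ = (0.2000, -0.1000, -0.0200)
velocity change Δv = (0.05600000, 0.05200000, 0.02800000)
applied force F = (1.4000, 1.3000, 0.7000)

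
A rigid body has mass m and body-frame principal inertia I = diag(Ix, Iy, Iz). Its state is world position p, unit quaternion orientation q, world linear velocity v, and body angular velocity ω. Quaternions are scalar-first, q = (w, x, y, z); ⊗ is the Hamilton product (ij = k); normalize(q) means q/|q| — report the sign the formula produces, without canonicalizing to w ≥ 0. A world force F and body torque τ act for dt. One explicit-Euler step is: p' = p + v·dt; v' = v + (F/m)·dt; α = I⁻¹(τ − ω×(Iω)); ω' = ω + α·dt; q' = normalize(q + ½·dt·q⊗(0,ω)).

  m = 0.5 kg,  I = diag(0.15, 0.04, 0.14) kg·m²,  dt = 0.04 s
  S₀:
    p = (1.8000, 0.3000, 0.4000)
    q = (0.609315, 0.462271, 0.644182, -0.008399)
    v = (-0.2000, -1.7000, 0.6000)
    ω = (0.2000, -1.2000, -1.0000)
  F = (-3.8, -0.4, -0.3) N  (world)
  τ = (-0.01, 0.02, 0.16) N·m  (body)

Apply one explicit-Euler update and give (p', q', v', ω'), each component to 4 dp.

(τ − ω×Iω)/I = (-0.8667, 0.5500, 0.9543)
new body rate ω' = (0.1653, -1.1780, -0.9618)
q⊗(0,ω) = (0.6721652, -0.5323978, -0.2705868, -1.2928766)
q' = normalize(q + ½dt·q⊗(0,ω)) = (0.6224, 0.4514, 0.6385, -0.0342)
linear accel F/m = (-7.6000, -0.8000, -0.6000)
new position p' = (1.7920, 0.2320, 0.4240)
v' = v + a·dt = (-0.5040, -1.7320, 0.5760)

p' = (1.7920, 0.2320, 0.4240)
q' = (0.6224, 0.4514, 0.6385, -0.0342)
v' = (-0.5040, -1.7320, 0.5760)
ω' = (0.1653, -1.1780, -0.9618)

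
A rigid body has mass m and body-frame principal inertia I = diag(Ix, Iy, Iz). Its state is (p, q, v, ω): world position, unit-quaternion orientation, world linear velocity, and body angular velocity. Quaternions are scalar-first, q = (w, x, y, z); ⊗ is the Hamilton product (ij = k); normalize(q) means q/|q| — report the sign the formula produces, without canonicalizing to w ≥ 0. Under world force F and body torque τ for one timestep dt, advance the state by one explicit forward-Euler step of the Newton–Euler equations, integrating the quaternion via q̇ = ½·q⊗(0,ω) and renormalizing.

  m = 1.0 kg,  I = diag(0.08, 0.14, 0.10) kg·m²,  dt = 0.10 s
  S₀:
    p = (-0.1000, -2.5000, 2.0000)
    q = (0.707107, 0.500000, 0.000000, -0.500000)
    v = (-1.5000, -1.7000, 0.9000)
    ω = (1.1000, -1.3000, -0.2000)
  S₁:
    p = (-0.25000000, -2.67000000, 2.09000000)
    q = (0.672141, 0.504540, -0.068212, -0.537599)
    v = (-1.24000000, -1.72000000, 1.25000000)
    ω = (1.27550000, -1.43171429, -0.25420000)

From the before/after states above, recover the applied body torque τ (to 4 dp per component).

Δω = ω₁−ω₀ = (0.17550000, -0.13171429, -0.05420000)
I·α + gyro = (0.1300, -0.1800, -0.1400)

τ = (0.1300, -0.1800, -0.1400)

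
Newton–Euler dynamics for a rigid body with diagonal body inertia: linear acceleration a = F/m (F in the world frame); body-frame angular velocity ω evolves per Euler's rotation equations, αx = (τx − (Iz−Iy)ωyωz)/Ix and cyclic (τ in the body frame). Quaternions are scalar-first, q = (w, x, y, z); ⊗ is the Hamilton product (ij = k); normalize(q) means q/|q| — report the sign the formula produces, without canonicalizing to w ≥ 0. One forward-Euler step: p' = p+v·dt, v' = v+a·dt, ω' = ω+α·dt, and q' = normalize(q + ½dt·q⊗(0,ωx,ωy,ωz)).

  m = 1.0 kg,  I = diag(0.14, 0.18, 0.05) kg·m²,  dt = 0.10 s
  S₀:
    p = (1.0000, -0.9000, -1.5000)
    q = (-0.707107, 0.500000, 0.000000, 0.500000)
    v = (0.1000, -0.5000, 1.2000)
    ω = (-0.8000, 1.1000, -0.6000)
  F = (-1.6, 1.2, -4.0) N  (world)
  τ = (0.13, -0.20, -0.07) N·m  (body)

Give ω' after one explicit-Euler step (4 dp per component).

(τ − ω×Iω)/I = (0.3157, -1.3511, -0.6960)
ω' = ω + α·dt = (-0.7684, 0.9649, -0.6696)

ω' = (-0.7684, 0.9649, -0.6696)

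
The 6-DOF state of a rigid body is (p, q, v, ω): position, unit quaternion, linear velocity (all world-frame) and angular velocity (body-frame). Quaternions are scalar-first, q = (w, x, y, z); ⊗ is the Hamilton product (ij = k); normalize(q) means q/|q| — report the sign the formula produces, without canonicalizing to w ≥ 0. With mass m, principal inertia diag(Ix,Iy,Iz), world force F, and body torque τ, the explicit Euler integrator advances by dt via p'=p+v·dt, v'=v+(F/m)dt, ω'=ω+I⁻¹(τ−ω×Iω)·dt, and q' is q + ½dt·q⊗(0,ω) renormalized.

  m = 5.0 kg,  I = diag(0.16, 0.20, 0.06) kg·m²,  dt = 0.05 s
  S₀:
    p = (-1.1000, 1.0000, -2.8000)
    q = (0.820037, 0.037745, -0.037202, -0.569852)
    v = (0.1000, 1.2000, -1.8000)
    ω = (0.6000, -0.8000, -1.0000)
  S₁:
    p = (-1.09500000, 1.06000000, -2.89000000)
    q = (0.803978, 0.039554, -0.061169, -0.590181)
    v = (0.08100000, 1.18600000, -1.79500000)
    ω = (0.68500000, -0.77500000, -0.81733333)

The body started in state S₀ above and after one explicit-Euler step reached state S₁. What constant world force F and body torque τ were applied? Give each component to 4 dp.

F = (-1.9000, -1.4000, 0.5000)
τ = (0.1600, 0.0400, 0.2000)

v₁ − v₀ = (-0.01900000, -0.01400000, 0.00500000)
F = m·Δv/dt = (-1.9000, -1.4000, 0.5000)
Δω = ω₁−ω₀ = (0.08500000, 0.02500000, 0.18266667)
ω₀×(Iω₀) = (-0.1120, -0.0600, -0.0192)
I·α + gyro = (0.1600, 0.0400, 0.2000)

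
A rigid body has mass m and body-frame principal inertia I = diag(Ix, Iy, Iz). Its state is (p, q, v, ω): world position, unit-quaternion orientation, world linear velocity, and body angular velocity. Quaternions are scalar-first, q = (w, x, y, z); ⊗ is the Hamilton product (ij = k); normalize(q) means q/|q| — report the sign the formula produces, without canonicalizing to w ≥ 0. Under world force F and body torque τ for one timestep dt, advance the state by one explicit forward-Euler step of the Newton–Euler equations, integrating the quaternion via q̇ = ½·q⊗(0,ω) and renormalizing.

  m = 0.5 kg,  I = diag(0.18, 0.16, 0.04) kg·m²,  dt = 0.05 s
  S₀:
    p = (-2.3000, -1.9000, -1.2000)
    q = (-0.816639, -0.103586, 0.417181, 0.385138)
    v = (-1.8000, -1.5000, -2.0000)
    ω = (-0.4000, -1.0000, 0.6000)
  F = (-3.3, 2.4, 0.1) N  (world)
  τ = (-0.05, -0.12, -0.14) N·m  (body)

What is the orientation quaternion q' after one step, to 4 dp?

q' = (-0.8126, -0.0795, 0.4351, 0.3795)

2q̇ = q⊗(0,ω) = (0.1446638, 0.9621022, 0.7247354, -0.2195250)
q' = normalize(q + ½dt·q⊗(0,ω)) = (-0.8126, -0.0795, 0.4351, 0.3795)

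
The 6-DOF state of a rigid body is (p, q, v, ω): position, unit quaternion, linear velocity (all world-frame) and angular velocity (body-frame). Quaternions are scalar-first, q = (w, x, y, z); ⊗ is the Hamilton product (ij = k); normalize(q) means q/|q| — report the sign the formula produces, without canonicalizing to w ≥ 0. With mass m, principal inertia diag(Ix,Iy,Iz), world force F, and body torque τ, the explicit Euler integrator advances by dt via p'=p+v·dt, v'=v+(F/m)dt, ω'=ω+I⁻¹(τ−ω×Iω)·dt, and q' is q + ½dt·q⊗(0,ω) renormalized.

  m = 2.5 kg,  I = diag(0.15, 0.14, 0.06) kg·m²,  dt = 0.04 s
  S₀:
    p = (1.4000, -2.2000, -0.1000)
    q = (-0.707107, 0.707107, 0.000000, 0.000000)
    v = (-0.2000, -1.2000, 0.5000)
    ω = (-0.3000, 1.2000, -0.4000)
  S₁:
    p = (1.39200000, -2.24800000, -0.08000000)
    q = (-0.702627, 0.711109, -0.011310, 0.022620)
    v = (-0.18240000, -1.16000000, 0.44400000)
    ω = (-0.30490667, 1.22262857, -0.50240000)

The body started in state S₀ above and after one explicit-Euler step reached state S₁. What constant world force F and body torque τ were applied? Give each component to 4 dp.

velocity change Δv = (0.01760000, 0.04000000, -0.05600000)
F = m·Δv/dt = (1.1000, 2.5000, -3.5000)
ω₁ − ω₀ = (-0.00490667, 0.02262857, -0.10240000)
τ = I·(Δω/dt) + ω₀×(Iω₀) = (0.0200, 0.0900, -0.1500)

F = (1.1000, 2.5000, -3.5000)
τ = (0.0200, 0.0900, -0.1500)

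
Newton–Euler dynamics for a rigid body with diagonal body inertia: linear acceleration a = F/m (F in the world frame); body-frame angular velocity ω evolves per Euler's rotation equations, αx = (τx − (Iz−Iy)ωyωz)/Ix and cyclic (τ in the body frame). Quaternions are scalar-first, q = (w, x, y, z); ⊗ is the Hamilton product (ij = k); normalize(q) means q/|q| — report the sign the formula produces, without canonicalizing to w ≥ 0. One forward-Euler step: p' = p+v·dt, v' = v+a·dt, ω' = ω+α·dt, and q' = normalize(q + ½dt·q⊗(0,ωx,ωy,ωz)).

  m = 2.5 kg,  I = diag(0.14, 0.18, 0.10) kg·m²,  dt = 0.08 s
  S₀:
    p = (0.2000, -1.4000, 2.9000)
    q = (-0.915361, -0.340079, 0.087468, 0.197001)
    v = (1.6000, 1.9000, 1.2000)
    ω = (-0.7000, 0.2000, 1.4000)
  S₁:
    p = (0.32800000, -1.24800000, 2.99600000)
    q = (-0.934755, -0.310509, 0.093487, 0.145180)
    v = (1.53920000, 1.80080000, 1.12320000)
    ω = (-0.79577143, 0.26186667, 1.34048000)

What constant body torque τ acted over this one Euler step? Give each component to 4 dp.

τ = (-0.1900, 0.1000, -0.0800)

ω₁ − ω₀ = (-0.09577143, 0.06186667, -0.05952000)
τ = I·(Δω/dt) + ω₀×(Iω₀) = (-0.1900, 0.1000, -0.0800)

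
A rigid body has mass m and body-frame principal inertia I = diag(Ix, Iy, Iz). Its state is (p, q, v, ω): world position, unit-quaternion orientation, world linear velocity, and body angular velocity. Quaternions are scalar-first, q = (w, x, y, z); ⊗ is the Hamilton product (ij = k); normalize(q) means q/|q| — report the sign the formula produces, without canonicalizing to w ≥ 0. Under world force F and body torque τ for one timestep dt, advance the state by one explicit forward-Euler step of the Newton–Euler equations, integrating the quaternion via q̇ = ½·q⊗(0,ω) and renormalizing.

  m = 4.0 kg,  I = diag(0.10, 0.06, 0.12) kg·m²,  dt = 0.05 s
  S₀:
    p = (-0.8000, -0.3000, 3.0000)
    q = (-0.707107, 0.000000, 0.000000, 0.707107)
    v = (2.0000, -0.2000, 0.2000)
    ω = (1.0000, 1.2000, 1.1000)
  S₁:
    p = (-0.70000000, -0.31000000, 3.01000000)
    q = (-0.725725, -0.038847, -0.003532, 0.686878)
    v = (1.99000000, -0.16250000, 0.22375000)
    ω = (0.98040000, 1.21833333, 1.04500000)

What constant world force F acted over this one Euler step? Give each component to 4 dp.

v₁ − v₀ = (-0.01000000, 0.03750000, 0.02375000)
F = m·Δv/dt = (-0.8000, 3.0000, 1.9000)

F = (-0.8000, 3.0000, 1.9000)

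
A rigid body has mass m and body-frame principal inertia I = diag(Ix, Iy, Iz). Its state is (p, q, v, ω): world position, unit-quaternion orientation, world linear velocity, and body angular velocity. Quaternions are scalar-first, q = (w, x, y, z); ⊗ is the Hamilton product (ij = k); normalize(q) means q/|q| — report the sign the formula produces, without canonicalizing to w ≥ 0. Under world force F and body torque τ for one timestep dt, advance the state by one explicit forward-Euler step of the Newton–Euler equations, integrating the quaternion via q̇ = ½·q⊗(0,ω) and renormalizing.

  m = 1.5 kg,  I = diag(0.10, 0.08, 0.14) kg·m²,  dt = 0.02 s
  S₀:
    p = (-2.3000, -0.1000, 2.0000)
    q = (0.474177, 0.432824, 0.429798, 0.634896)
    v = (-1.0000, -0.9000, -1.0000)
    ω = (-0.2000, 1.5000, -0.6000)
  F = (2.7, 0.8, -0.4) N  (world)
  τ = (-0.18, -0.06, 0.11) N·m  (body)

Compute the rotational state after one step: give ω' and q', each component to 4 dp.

ω' = (-0.2252, 1.4862, -0.5851)
q' = (0.4723, 0.4197, 0.4382, 0.6393)

precession coupling ω×(Iω) = (-0.0540, -0.0048, 0.0060)
α = I⁻¹(τ − ω×Iω) = (-1.2600, -0.6900, 0.7429)
ω' = ω + α·dt = (-0.2252, 1.4862, -0.5851)
q⊗(0,ω) = (-0.1771946, -1.3050582, 0.8439807, 0.4506894)
q + ½dt·q⊗(0,ω), renormalized = (0.4723, 0.4197, 0.4382, 0.6393)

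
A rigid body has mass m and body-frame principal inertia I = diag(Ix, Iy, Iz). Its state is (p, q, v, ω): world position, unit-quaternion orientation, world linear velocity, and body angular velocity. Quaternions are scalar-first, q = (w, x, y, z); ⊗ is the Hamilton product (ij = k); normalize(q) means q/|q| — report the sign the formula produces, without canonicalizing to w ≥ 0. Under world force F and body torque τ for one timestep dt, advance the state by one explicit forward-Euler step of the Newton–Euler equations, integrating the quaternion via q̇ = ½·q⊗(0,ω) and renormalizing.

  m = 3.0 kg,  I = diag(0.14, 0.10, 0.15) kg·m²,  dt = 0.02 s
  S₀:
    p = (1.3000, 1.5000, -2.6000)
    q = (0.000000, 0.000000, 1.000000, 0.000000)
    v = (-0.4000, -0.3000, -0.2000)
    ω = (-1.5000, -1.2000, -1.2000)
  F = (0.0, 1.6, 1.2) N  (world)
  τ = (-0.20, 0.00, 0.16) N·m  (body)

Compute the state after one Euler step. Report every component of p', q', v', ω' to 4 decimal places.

a = F/m = (0.0000, 0.5333, 0.4000)
p' = p + v·dt = (1.2920, 1.4940, -2.6040)
v + (F/m)dt = (-0.4000, -0.2893, -0.1920)
ω×(Iω) gyroscopic = (0.0720, -0.0180, -0.0720)
angular accel α = (-1.9429, 0.1800, 1.5467)
ω' = ω + α·dt = (-1.5389, -1.1964, -1.1691)
2q̇ = q⊗(0,ω) = (1.2000000, -1.2000000, 0.0000000, 1.5000000)
q' = normalize(q + ½dt·q⊗(0,ω)) = (0.0120, -0.0120, 0.9997, 0.0150)

p' = (1.2920, 1.4940, -2.6040)
q' = (0.0120, -0.0120, 0.9997, 0.0150)
v' = (-0.4000, -0.2893, -0.1920)
ω' = (-1.5389, -1.1964, -1.1691)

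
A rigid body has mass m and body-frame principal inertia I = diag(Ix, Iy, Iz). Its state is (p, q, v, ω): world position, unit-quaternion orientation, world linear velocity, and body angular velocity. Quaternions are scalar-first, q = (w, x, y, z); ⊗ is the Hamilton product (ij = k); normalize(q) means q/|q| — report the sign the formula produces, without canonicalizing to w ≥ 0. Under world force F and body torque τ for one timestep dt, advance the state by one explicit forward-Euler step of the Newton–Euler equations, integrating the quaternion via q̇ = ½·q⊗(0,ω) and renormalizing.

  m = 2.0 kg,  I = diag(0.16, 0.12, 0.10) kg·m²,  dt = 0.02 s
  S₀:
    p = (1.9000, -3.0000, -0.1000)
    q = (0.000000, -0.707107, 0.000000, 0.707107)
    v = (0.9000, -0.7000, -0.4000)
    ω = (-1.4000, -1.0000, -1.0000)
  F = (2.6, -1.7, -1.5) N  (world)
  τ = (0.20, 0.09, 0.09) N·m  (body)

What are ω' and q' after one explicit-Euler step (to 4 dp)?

gyro term ω×Iω = (-0.0200, 0.0840, -0.0560)
(τ − ω×Iω)/I = (1.3750, 0.0500, 1.4600)
new body rate ω' = (-1.3725, -0.9990, -0.9708)
Hamilton product q⊗(0,ω) = (-0.2828428, 0.7071070, -1.6970568, 0.7071070)
updated quaternion q' = (-0.0028, -0.6999, -0.0170, 0.7140)

ω' = (-1.3725, -0.9990, -0.9708)
q' = (-0.0028, -0.6999, -0.0170, 0.7140)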